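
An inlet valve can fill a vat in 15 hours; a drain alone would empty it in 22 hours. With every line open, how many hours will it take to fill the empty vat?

330/7 hours

Net rate = 1/15 − 1/22 = (22 − 15)/330 = 7/330 per hour.
Filling time = 1 ÷ (7/330) = 330/7 hours.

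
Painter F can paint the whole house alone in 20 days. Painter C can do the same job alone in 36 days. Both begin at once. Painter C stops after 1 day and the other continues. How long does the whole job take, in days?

175/9 days

In the first 1 day the combined rate is 7/90, so 7/90 of the job is done, leaving 83/90.
After painter C leaves the rate is 1/20 per day; the remaining 83/90 takes 166/9 days.
Total = 1 + 166/9 = 175/9 days.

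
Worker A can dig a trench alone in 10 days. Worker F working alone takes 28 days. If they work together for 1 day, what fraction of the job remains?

121/140

Combined rate: 1/10 + 1/28 = (14 + 5)/140 = 19/140 per day.
In 1 day they complete 1·19/140 = 19/140 of the job.
So 121/140 remains.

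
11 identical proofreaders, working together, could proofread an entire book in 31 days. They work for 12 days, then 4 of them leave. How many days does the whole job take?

One proofreader does 1/341 of the job per day.
After 12 days with 11 proofreaders, 12/31 is done (19/31 left).
With 7 proofreaders the rate is 7/341, so the rest takes 19/31 ÷ 7/341 = 209/7 days.
Total = 12 + 209/7 = 293/7 days.

293/7 days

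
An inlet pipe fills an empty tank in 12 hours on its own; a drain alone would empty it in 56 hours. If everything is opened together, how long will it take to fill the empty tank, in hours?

168/11 hours

Net rate = 1/12 − 1/56 = (14 − 3)/168 = 11/168 per hour.
Filling time = 1 ÷ (11/168) = 168/11 hours.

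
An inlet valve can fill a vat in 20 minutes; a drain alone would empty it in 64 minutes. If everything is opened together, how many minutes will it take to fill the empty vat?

Net rate = 1/20 − 1/64 = (16 − 5)/320 = 11/320 per minute.
Filling time = 1 ÷ (11/320) = 320/11 minutes.

320/11 minutes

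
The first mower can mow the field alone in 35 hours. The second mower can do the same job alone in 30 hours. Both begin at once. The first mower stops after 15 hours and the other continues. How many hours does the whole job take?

In the first 15 hours the combined rate is 13/210, so 13/14 of the job is done, leaving 1/14.
After the first mower leaves the rate is 1/30 per hour; the remaining 1/14 takes 15/7 hours.
Total = 15 + 15/7 = 120/7 hours.

120/7 hours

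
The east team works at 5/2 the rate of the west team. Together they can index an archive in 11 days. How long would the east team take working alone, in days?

Let the west team's rate be r; then the east team's rate is (5/2)r, so together (5/2 + 1)r = (7/2)r = 1/11.
Thus r = 2/77 per day.
The west team alone: 77/2 days; the east team alone: 77/5 days.

77/5 days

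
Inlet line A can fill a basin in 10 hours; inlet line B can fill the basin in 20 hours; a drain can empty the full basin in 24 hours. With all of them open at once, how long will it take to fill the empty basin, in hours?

120/13 hours

Net rate = 1/10 + 1/20 − 1/24 = (12 + 6 − 5)/120 = 13/120 per hour.
Filling time = 1 ÷ (13/120) = 120/13 hours.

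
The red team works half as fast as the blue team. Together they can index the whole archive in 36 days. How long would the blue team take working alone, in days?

Let the blue team's rate be r; then the red team's rate is (1/2)r, so together (1/2 + 1)r = (3/2)r = 1/36.
Thus r = 1/54 per day.
The blue team alone: 54 days; the red team alone: 108 days.

54 days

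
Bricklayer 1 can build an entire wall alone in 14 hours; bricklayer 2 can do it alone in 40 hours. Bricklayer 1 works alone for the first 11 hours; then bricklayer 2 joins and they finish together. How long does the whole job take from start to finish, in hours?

119/9 hours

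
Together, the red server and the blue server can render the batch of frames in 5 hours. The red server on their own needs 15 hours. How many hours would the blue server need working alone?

15/2 hours

Combined rate is 1/5 per hour.
Known contribution: 1/15 per hour.
So the blue server's rate is 1/5 − 1/15 = 2/15, meaning 15/2 hours alone.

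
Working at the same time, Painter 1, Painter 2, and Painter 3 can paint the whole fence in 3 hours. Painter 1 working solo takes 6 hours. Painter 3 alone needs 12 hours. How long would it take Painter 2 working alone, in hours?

Combined rate is 1/3 per hour.
Known contribution: 1/6 + 1/12 = (2 + 1)/12 = 3/12 = 1/4 per hour.
So Painter 2's rate is 1/3 − 1/4 = 1/12, meaning 12 hours alone.

12 hours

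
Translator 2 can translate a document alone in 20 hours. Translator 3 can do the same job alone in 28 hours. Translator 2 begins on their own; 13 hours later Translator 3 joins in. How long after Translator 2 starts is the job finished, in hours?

In the first 13 hours Translator 2 alone does 13/20 of the job, leaving 7/20.
Once everyone is working, combined rate: 1/20 + 1/28 = (7 + 5)/140 = 12/140 = 3/35 per hour.
Remaining 7/20 at 3/35 per hour takes 49/12 hours.
Total from the start = 13 + 49/12 = 205/12 hours.

205/12 hours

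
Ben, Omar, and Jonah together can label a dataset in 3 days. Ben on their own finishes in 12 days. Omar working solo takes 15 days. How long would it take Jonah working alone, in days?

60/11 days

Combined rate is 1/3 per day.
Known contribution: 1/12 + 1/15 = (5 + 4)/60 = 9/60 = 3/20 per day.
So Jonah's rate is 1/3 − 3/20 = 11/60, meaning 60/11 days alone.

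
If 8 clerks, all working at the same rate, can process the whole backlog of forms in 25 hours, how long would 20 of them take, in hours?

Total work is 8·25 = 200 clerk-hours.
With 20 clerks: 200/20 = 10 hours.

10 hours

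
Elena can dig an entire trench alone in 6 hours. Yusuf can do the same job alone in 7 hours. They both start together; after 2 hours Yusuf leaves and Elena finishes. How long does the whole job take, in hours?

30/7 hours

In the first 2 hours the combined rate is 13/42, so 13/21 of the job is done, leaving 8/21.
After Yusuf leaves the rate is 1/6 per hour; the remaining 8/21 takes 16/7 hours.
Total = 2 + 16/7 = 30/7 hours.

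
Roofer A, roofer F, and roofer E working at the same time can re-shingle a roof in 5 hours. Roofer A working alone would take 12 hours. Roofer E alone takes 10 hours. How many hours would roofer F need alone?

60 hours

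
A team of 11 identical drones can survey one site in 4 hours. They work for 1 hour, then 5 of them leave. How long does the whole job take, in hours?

One drone does 1/44 of the job per hour.
After 1 hour with 11 drones, 1/4 is done (3/4 left).
With 6 drones the rate is 6/44 = 3/22, so the rest takes 3/4 ÷ 3/22 = 11/2 hours.
Total = 1 + 11/2 = 13/2 hours.

13/2 hours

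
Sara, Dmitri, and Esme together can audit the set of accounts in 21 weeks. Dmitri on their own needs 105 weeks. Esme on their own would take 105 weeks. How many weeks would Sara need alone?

35 weeks

Combined rate is 1/21 per week.
Known contribution: 1/105 + 1/105 = (1 + 1)/105 = 2/105 per week.
So Sara's rate is 1/21 − 2/105 = 1/35, meaning 35 weeks alone.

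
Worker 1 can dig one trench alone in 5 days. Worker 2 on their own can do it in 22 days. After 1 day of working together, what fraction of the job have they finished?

27/110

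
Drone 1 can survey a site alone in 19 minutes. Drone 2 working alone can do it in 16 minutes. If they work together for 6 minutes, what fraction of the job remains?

47/152

Combined rate: 1/19 + 1/16 = (16 + 19)/304 = 35/304 per minute.
In 6 minutes they complete 6·35/304 = 105/152 of the job.
So 47/152 remains.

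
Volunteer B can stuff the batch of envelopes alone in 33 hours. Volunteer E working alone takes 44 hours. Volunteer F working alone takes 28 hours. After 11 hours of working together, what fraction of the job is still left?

Combined rate: 1/33 + 1/44 + 1/28 = (28 + 21 + 33)/924 = 82/924 = 41/462 per hour.
In 11 hours they complete 11·41/462 = 41/42 of the job.
So 1/42 remains.

1/42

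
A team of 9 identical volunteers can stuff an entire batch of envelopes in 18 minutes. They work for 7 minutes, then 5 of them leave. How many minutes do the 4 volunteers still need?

99/4 minutes

One volunteer does 1/162 of the job per minute.
After 7 minutes with 9 volunteers, 7/18 is done (11/18 left).
With 4 volunteers the rate is 4/162 = 2/81, so the rest takes 11/18 ÷ 2/81 = 99/4 minutes.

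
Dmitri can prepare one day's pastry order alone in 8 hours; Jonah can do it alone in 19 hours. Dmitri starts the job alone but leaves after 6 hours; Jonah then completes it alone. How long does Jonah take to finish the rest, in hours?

19/4 hours

In 6 hours Dmitri does 6/8 = 3/4 of the job, leaving 1/4.
Jonah works at 1/19 per hour, so finishing takes 1/4 ÷ 1/19 = 19/4 hours.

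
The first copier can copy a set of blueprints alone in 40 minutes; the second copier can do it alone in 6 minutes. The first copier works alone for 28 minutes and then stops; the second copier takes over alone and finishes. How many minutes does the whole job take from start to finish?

149/5 minutes

In 28 minutes the first copier does 28/40 = 7/10 of the job, leaving 3/10.
The second copier works at 1/6 per minute, so finishing takes 3/10 ÷ 1/6 = 9/5 minutes.
Total time = 28 + 9/5 = 149/5 minutes.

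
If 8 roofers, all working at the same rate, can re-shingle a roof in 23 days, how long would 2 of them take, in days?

92 days

Total work is 8·23 = 184 roofer-days.
With 2 roofers: 184/2 = 92 days.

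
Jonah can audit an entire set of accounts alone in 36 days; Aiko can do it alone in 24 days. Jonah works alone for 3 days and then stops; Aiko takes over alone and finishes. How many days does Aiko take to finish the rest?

22 days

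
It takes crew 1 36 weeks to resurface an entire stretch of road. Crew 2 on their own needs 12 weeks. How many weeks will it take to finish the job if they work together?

Combined rate: 1/36 + 1/12 = (1 + 3)/36 = 4/36 = 1/9 per week.
Time = 1 ÷ (1/9) = 9 weeks.

9 weeks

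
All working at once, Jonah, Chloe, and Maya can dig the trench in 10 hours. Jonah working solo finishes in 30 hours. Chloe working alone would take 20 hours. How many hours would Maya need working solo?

Combined rate is 1/10 per hour.
Known contribution: 1/30 + 1/20 = (2 + 3)/60 = 5/60 = 1/12 per hour.
So Maya's rate is 1/10 − 1/12 = 1/60, meaning 60 hours alone.

60 hours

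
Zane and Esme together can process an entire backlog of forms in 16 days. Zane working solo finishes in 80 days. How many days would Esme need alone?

Combined rate is 1/16 per day.
Known contribution: 1/80 per day.
So Esme's rate is 1/16 − 1/80 = 1/20, meaning 20 days alone.

20 days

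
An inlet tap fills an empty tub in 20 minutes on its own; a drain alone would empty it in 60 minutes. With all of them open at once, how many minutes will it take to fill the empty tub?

30 minutes

Net rate = 1/20 − 1/60 = (3 − 1)/60 = 2/60 = 1/30 per minute.
Filling time = 1 ÷ (1/30) = 30 minutes.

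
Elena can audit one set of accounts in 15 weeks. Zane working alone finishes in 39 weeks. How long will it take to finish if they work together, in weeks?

65/6 weeks

Combined rate: 1/15 + 1/39 = (13 + 5)/195 = 18/195 = 6/65 per week.
Time = 1 ÷ (6/65) = 65/6 weeks.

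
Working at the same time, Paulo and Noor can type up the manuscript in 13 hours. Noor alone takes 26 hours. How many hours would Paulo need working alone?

26 hours

Combined rate is 1/13 per hour.
Known contribution: 1/26 per hour.
So Paulo's rate is 1/13 − 1/26 = 1/26, meaning 26 hours alone.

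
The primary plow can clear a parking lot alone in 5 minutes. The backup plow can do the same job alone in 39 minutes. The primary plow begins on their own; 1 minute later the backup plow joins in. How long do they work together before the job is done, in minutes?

39/11 minutes

In the first 1 minute the primary plow alone does 1/5 of the job, leaving 4/5.
Once everyone is working, combined rate: 1/5 + 1/39 = (39 + 5)/195 = 44/195 per minute.
Remaining 4/5 at 44/195 per minute takes 39/11 minutes.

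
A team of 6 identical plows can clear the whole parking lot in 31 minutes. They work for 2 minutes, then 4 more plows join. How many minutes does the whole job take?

97/5 minutes

One plow does 1/186 of the job per minute.
After 2 minutes with 6 plows, 2/31 is done (29/31 left).
With 10 plows the rate is 10/186 = 5/93, so the rest takes 29/31 ÷ 5/93 = 87/5 minutes.
Total = 2 + 87/5 = 97/5 minutes.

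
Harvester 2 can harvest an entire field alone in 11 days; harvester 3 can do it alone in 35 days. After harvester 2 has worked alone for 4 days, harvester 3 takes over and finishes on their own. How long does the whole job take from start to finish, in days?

289/11 days

In 4 days harvester 2 does 4/11 of the job, leaving 7/11.
Harvester 3 works at 1/35 per day, so finishing takes 7/11 ÷ 1/35 = 245/11 days.
Total time = 4 + 245/11 = 289/11 days.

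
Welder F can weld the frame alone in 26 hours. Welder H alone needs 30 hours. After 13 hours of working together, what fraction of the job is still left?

Combined rate: 1/26 + 1/30 = (15 + 13)/390 = 28/390 = 14/195 per hour.
In 13 hours they complete 13·14/195 = 14/15 of the job.
So 1/15 remains.

1/15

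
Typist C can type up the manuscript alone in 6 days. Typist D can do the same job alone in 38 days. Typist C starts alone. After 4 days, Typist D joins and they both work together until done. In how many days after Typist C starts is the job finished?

63/11 days

In the first 4 days Typist C alone does 4/6 = 2/3 of the job, leaving 1/3.
Once everyone is working, combined rate: 1/6 + 1/38 = (19 + 3)/114 = 22/114 = 11/57 per day.
Remaining 1/3 at 11/57 per day takes 19/11 days.
Total from the start = 4 + 19/11 = 63/11 days.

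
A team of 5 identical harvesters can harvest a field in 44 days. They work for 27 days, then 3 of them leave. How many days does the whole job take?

One harvester does 1/220 of the job per day.
After 27 days with 5 harvesters, 27/44 is done (17/44 left).
With 2 harvesters the rate is 2/220 = 1/110, so the rest takes 17/44 ÷ 1/110 = 85/2 days.
Total = 27 + 85/2 = 139/2 days.

139/2 days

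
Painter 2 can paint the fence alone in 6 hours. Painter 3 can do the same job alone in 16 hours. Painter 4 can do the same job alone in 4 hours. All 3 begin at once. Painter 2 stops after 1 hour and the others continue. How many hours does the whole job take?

In the first 1 hour the combined rate is 23/48, so 23/48 of the job is done, leaving 25/48.
After painter 2 leaves the rate is 5/16 per hour; the remaining 25/48 takes 5/3 hours.
Total = 1 + 5/3 = 8/3 hours.

8/3 hours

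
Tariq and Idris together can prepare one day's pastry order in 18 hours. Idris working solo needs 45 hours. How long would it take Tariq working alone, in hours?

Combined rate is 1/18 per hour.
Known contribution: 1/45 per hour.
So Tariq's rate is 1/18 − 1/45 = 1/30, meaning 30 hours alone.

30 hours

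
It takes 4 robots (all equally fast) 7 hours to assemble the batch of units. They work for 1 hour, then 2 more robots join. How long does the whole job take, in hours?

5 hours

One robot does 1/28 of the job per hour.
After 1 hour with 4 robots, 1/7 is done (6/7 left).
With 6 robots the rate is 6/28 = 3/14, so the rest takes 6/7 ÷ 3/14 = 4 hours.
Total = 1 + 4 = 5 hours.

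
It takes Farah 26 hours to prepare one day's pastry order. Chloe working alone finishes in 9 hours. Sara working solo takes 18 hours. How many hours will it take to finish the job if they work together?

39/8 hours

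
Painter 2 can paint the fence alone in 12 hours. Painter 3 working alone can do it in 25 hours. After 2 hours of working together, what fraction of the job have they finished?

Combined rate: 1/12 + 1/25 = (25 + 12)/300 = 37/300 per hour.
In 2 hours they complete 2·37/300 = 37/150 of the job.

37/150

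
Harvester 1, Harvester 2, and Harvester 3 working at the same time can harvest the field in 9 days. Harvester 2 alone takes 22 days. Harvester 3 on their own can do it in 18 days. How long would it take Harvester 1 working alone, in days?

Combined rate is 1/9 per day.
Known contribution: 1/22 + 1/18 = (9 + 11)/198 = 20/198 = 10/99 per day.
So Harvester 1's rate is 1/9 − 10/99 = 1/99, meaning 99 days alone.

99 days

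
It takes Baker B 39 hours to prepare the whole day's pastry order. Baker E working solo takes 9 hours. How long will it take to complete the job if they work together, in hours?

117/16 hours

With two workers the combined time is the product over the sum: 39·9/(39+9) = 351/48 = 117/16 hours.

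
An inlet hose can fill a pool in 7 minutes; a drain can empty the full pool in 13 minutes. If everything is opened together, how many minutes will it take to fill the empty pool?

91/6 minutes

Net rate = 1/7 − 1/13 = (13 − 7)/91 = 6/91 per minute.
Filling time = 1 ÷ (6/91) = 91/6 minutes.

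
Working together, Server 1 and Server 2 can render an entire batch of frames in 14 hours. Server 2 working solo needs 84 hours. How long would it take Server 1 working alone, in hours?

84/5 hours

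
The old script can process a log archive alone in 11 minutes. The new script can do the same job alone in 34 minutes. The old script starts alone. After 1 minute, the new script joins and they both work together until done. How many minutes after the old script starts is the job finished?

In the first 1 minute the old script alone does 1/11 of the job, leaving 10/11.
Once everyone is working, combined rate: 1/11 + 1/34 = (34 + 11)/374 = 45/374 per minute.
Remaining 10/11 at 45/374 per minute takes 68/9 minutes.
Total from the start = 1 + 68/9 = 77/9 minutes.

77/9 minutes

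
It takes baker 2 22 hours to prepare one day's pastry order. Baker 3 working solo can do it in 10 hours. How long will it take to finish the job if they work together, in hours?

55/8 hours

Combined rate: 1/22 + 1/10 = (5 + 11)/110 = 16/110 = 8/55 per hour.
Time = 1 ÷ (8/55) = 55/8 hours.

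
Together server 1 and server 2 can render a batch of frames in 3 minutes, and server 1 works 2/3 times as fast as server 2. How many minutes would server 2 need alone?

5 minutes

Let server 2's rate be r; then server 1's rate is (2/3)r, so together (2/3 + 1)r = (5/3)r = 1/3.
Thus r = 1/5 per minute.
Server 2 alone: 5 minutes; server 1 alone: 15/2 minutes.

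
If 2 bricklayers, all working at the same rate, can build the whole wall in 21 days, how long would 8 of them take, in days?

21/4 days

Total work is 2·21 = 42 bricklayer-days.
With 8 bricklayers: 42/8 = 21/4 days.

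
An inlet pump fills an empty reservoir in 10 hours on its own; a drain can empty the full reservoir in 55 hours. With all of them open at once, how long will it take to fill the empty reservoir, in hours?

110/9 hours

Net rate = 1/10 − 1/55 = (11 − 2)/110 = 9/110 per hour.
Filling time = 1 ÷ (9/110) = 110/9 hours.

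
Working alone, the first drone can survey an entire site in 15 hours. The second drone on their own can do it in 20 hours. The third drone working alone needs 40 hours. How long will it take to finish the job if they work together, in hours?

120/17 hours

Combined rate: 1/15 + 1/20 + 1/40 = (8 + 6 + 3)/120 = 17/120 per hour.
Time = 1 ÷ (17/120) = 120/17 hours.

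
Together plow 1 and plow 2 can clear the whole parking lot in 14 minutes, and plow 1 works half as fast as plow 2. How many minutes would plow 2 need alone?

21 minutes

Let plow 2's rate be r; then plow 1's rate is (1/2)r, so together (1/2 + 1)r = (3/2)r = 1/14.
Thus r = 1/21 per minute.
Plow 2 alone: 21 minutes; plow 1 alone: 42 minutes.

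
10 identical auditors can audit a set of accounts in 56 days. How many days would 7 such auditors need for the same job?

Total work is 10·56 = 560 auditor-days.
With 7 auditors: 560/7 = 80 days.

80 days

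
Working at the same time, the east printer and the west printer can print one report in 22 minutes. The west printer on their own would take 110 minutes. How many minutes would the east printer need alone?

Combined rate is 1/22 per minute.
Known contribution: 1/110 per minute.
So the east printer's rate is 1/22 − 1/110 = 2/55, meaning 55/2 minutes alone.

55/2 minutes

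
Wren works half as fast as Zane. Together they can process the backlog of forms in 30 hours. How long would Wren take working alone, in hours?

90 hours

Let Zane's rate be r; then Wren's rate is (1/2)r, so together (1/2 + 1)r = (3/2)r = 1/30.
Thus r = 1/45 per hour.
Zane alone: 45 hours; Wren alone: 90 hours.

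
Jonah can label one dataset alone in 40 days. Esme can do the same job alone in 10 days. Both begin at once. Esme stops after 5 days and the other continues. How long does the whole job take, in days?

20 days

In the first 5 days the combined rate is 1/8, so 5/8 of the job is done, leaving 3/8.
After Esme leaves the rate is 1/40 per day; the remaining 3/8 takes 15 days.
Total = 5 + 15 = 20 days.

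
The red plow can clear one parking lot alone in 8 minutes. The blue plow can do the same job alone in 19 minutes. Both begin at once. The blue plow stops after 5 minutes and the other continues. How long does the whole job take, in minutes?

In the first 5 minutes the combined rate is 27/152, so 135/152 of the job is done, leaving 17/152.
After the blue plow leaves the rate is 1/8 per minute; the remaining 17/152 takes 17/19 minutes.
Total = 5 + 17/19 = 112/19 minutes.

112/19 minutes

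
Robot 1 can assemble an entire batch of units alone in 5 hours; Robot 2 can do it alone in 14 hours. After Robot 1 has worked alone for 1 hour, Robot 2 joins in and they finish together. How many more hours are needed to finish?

In 1 hour Robot 1 does 1/5 of the job, leaving 4/5.
Robot 1 and Robot 2 together work at 19/70 per hour, so finishing takes 4/5 ÷ 19/70 = 56/19 hours.

56/19 hours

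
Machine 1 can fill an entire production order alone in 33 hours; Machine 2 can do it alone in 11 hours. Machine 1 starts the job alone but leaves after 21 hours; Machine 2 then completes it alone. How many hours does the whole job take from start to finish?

25 hours

In 21 hours Machine 1 does 21/33 = 7/11 of the job, leaving 4/11.
Machine 2 works at 1/11 per hour, so finishing takes 4/11 ÷ 1/11 = 4 hours.
Total time = 21 + 4 = 25 hours.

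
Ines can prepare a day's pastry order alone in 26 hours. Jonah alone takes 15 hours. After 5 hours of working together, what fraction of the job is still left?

Combined rate: 1/26 + 1/15 = (15 + 26)/390 = 41/390 per hour.
In 5 hours they complete 5·41/390 = 41/78 of the job.
So 37/78 remains.

37/78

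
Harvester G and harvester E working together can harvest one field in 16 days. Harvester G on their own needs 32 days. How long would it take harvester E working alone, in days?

32 days

Combined rate is 1/16 per day.
Known contribution: 1/32 per day.
So harvester E's rate is 1/16 − 1/32 = 1/32, meaning 32 days alone.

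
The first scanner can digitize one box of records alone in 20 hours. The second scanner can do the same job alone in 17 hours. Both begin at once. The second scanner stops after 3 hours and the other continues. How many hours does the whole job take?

280/17 hours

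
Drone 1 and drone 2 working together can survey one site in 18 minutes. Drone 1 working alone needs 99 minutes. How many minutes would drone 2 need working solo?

Combined rate is 1/18 per minute.
Known contribution: 1/99 per minute.
So drone 2's rate is 1/18 − 1/99 = 1/22, meaning 22 minutes alone.

22 minutes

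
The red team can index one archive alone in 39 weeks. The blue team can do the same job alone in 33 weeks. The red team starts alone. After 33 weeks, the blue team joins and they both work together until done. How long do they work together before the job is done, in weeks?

11/4 weeks

In the first 33 weeks the red team alone does 33/39 = 11/13 of the job, leaving 2/13.
Once everyone is working, combined rate: 1/39 + 1/33 = (11 + 13)/429 = 24/429 = 8/143 per week.
Remaining 2/13 at 8/143 per week takes 11/4 weeks.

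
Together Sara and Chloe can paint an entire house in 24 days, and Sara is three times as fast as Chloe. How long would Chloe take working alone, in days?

96 days

Let Chloe's rate be r; then Sara's rate is 3r, so together (3 + 1)r = 4r = 1/24.
Thus r = 1/96 per day.
Chloe alone: 96 days; Sara alone: 32 days.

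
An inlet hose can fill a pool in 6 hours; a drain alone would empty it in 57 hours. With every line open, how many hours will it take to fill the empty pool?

114/17 hours

Net rate = 1/6 − 1/57 = (19 − 2)/114 = 17/114 per hour.
Filling time = 1 ÷ (17/114) = 114/17 hours.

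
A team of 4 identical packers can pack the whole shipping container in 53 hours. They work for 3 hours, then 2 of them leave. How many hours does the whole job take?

103 hours

One packer does 1/212 of the job per hour.
After 3 hours with 4 packers, 3/53 is done (50/53 left).
With 2 packers the rate is 2/212 = 1/106, so the rest takes 50/53 ÷ 1/106 = 100 hours.
Total = 3 + 100 = 103 hours.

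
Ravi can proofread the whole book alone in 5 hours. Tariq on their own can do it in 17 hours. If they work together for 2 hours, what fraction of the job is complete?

Combined rate: 1/5 + 1/17 = (17 + 5)/85 = 22/85 per hour.
In 2 hours they complete 2·22/85 = 44/85 of the job.

44/85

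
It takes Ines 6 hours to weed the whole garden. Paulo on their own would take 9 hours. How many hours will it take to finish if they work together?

18/5 hours

Combined rate: 1/6 + 1/9 = (3 + 2)/18 = 5/18 per hour.
Time = 1 ÷ (5/18) = 18/5 hours.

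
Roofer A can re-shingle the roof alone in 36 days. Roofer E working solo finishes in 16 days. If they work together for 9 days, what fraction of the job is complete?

13/16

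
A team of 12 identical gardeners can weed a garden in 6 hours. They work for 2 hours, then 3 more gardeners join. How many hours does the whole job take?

26/5 hours

One gardener does 1/72 of the job per hour.
After 2 hours with 12 gardeners, 1/3 is done (2/3 left).
With 15 gardeners the rate is 15/72 = 5/24, so the rest takes 2/3 ÷ 5/24 = 16/5 hours.
Total = 2 + 16/5 = 26/5 hours.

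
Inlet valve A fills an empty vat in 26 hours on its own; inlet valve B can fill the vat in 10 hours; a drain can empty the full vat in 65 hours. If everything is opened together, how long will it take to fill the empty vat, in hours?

65/8 hours

Net rate = 1/26 + 1/10 − 1/65 = (5 + 13 − 2)/130 = 16/130 = 8/65 per hour.
Filling time = 1 ÷ (8/65) = 65/8 hours.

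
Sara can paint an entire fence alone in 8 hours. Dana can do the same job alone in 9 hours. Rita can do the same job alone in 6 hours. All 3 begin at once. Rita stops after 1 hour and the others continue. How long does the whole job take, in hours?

60/17 hours

In the first 1 hour the combined rate is 29/72, so 29/72 of the job is done, leaving 43/72.
After Rita leaves the rate is 17/72 per hour; the remaining 43/72 takes 43/17 hours.
Total = 1 + 43/17 = 60/17 hours.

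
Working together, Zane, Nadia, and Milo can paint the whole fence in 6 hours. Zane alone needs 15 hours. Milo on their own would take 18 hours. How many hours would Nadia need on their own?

45/2 hours

Combined rate is 1/6 per hour.
Known contribution: 1/15 + 1/18 = (6 + 5)/90 = 11/90 per hour.
So Nadia's rate is 1/6 − 11/90 = 2/45, meaning 45/2 hours alone.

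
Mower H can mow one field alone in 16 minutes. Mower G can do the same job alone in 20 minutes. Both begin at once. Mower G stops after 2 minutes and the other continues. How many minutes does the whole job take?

72/5 minutes

In the first 2 minutes the combined rate is 9/80, so 9/40 of the job is done, leaving 31/40.
After mower G leaves the rate is 1/16 per minute; the remaining 31/40 takes 62/5 minutes.
Total = 2 + 62/5 = 72/5 minutes.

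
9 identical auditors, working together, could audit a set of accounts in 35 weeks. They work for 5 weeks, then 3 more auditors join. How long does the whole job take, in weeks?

55/2 weeks

One auditor does 1/315 of the job per week.
After 5 weeks with 9 auditors, 1/7 is done (6/7 left).
With 12 auditors the rate is 12/315 = 4/105, so the rest takes 6/7 ÷ 4/105 = 45/2 weeks.
Total = 5 + 45/2 = 55/2 weeks.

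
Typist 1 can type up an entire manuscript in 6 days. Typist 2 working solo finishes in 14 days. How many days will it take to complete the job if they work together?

With two workers the combined time is the product over the sum: 6·14/(6+14) = 84/20 = 21/5 days.

21/5 days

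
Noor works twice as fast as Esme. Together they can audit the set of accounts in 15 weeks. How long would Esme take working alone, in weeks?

Let Esme's rate be r; then Noor's rate is 2r, so together (2 + 1)r = 3r = 1/15.
Thus r = 1/45 per week.
Esme alone: 45 weeks; Noor alone: 45/2 weeks.

45 weeks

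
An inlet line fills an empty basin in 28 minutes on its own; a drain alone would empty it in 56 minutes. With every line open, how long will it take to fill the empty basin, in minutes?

56 minutes

Net rate = 1/28 − 1/56 = (2 − 1)/56 = 1/56 per minute.
Filling time = 1 ÷ (1/56) = 56 minutes.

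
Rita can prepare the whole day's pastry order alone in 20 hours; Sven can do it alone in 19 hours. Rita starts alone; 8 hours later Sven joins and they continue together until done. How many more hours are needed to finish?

In 8 hours Rita does 8/20 = 2/5 of the job, leaving 3/5.
Rita and Sven together work at 39/380 per hour, so finishing takes 3/5 ÷ 39/380 = 76/13 hours.

76/13 hours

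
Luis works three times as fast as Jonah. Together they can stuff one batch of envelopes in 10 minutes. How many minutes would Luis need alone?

40/3 minutes

Let Jonah's rate be r; then Luis's rate is 3r, so together (3 + 1)r = 4r = 1/10.
Thus r = 1/40 per minute.
Jonah alone: 40 minutes; Luis alone: 40/3 minutes.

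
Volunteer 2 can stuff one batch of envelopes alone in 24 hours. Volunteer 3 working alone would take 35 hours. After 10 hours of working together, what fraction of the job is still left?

Combined rate: 1/24 + 1/35 = (35 + 24)/840 = 59/840 per hour.
In 10 hours they complete 10·59/840 = 59/84 of the job.
So 25/84 remains.

25/84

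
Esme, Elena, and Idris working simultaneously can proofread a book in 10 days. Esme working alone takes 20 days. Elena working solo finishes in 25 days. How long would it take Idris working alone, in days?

100 days

Combined rate is 1/10 per day.
Known contribution: 1/20 + 1/25 = (5 + 4)/100 = 9/100 per day.
So Idris's rate is 1/10 − 9/100 = 1/100, meaning 100 days alone.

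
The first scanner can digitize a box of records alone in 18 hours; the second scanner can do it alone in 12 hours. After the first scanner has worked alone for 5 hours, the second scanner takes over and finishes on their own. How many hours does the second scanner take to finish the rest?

26/3 hours

In 5 hours the first scanner does 5/18 of the job, leaving 13/18.
The second scanner works at 1/12 per hour, so finishing takes 13/18 ÷ 1/12 = 26/3 hours.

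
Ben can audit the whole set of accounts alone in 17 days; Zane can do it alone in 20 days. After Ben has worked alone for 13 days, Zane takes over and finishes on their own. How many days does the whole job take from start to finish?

In 13 days Ben does 13/17 of the job, leaving 4/17.
Zane works at 1/20 per day, so finishing takes 4/17 ÷ 1/20 = 80/17 days.
Total time = 13 + 80/17 = 301/17 days.

301/17 days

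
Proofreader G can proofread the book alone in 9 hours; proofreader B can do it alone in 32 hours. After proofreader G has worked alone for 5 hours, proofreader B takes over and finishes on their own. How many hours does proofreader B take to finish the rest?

128/9 hours

In 5 hours proofreader G does 5/9 of the job, leaving 4/9.
Proofreader B works at 1/32 per hour, so finishing takes 4/9 ÷ 1/32 = 128/9 hours.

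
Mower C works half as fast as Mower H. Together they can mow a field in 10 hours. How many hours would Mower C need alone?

Let Mower H's rate be r; then Mower C's rate is (1/2)r, so together (1/2 + 1)r = (3/2)r = 1/10.
Thus r = 1/15 per hour.
Mower H alone: 15 hours; Mower C alone: 30 hours.

30 hours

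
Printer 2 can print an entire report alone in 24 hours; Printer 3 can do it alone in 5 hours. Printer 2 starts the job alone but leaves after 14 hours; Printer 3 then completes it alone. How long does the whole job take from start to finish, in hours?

193/12 hours

In 14 hours Printer 2 does 14/24 = 7/12 of the job, leaving 5/12.
Printer 3 works at 1/5 per hour, so finishing takes 5/12 ÷ 1/5 = 25/12 hours.
Total time = 14 + 25/12 = 193/12 hours.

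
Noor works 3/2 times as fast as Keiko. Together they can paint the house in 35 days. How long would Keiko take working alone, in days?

175/2 days

Let Keiko's rate be r; then Noor's rate is (3/2)r, so together (3/2 + 1)r = (5/2)r = 1/35.
Thus r = 2/175 per day.
Keiko alone: 175/2 days; Noor alone: 175/3 days.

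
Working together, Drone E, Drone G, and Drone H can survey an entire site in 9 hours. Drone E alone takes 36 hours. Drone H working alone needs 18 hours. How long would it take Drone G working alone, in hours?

36 hours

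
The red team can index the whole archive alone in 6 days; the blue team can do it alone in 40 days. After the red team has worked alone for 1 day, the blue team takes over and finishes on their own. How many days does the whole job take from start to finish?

103/3 days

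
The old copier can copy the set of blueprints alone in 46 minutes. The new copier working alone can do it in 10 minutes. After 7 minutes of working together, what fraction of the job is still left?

17/115

Combined rate: 1/46 + 1/10 = (5 + 23)/230 = 28/230 = 14/115 per minute.
In 7 minutes they complete 7·14/115 = 98/115 of the job.
So 17/115 remains.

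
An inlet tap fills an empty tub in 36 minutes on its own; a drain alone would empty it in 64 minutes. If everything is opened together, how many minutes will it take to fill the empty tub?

576/7 minutes

Net rate = 1/36 − 1/64 = (16 − 9)/576 = 7/576 per minute.
Filling time = 1 ÷ (7/576) = 576/7 minutes.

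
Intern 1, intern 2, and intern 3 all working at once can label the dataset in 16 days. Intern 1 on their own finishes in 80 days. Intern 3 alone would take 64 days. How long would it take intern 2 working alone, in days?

Combined rate is 1/16 per day.
Known contribution: 1/80 + 1/64 = (4 + 5)/320 = 9/320 per day.
So intern 2's rate is 1/16 − 9/320 = 11/320, meaning 320/11 days alone.

320/11 days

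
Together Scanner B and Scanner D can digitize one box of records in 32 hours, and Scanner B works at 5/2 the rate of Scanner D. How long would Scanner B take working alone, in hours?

224/5 hours

Let Scanner D's rate be r; then Scanner B's rate is (5/2)r, so together (5/2 + 1)r = (7/2)r = 1/32.
Thus r = 1/112 per hour.
Scanner D alone: 112 hours; Scanner B alone: 224/5 hours.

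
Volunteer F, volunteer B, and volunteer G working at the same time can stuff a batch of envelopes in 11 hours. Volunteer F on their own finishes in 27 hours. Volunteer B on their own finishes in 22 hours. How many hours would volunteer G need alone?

Combined rate is 1/11 per hour.
Known contribution: 1/27 + 1/22 = (22 + 27)/594 = 49/594 per hour.
So volunteer G's rate is 1/11 − 49/594 = 5/594, meaning 594/5 hours alone.

594/5 hours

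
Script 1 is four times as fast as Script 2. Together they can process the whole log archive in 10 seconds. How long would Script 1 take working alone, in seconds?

Let Script 2's rate be r; then Script 1's rate is 4r, so together (4 + 1)r = 5r = 1/10.
Thus r = 1/50 per second.
Script 2 alone: 50 seconds; Script 1 alone: 25/2 seconds.

25/2 seconds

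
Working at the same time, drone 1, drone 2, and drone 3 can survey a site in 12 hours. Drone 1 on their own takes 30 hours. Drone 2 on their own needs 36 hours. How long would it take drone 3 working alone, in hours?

Combined rate is 1/12 per hour.
Known contribution: 1/30 + 1/36 = (6 + 5)/180 = 11/180 per hour.
So drone 3's rate is 1/12 − 11/180 = 1/45, meaning 45 hours alone.

45 hours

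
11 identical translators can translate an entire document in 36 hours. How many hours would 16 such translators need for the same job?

Total work is 11·36 = 396 translator-hours.
With 16 translators: 396/16 = 99/4 hours.

99/4 hours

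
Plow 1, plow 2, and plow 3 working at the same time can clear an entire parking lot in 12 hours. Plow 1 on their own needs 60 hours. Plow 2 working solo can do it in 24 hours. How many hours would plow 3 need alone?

40 hours

Combined rate is 1/12 per hour.
Known contribution: 1/60 + 1/24 = (2 + 5)/120 = 7/120 per hour.
So plow 3's rate is 1/12 − 7/120 = 1/40, meaning 40 hours alone.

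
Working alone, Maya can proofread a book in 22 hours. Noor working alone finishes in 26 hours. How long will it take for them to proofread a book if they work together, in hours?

143/12 hours

Combined rate: 1/22 + 1/26 = (13 + 11)/286 = 24/286 = 12/143 per hour.
Time = 1 ÷ (12/143) = 143/12 hours.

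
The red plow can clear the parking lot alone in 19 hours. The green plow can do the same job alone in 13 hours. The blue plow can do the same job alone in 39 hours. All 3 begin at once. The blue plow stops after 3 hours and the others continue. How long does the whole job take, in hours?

In the first 3 hours the combined rate is 115/741, so 115/247 of the job is done, leaving 132/247.
After the blue plow leaves the rate is 32/247 per hour; the remaining 132/247 takes 33/8 hours.
Total = 3 + 33/8 = 57/8 hours.

57/8 hours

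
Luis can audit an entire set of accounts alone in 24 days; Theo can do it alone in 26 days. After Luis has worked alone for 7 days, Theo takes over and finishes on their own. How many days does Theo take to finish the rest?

In 7 days Luis does 7/24 of the job, leaving 17/24.
Theo works at 1/26 per day, so finishing takes 17/24 ÷ 1/26 = 221/12 days.

221/12 days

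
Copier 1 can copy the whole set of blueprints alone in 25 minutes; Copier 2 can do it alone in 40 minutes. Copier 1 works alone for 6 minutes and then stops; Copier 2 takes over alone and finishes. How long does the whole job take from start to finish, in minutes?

182/5 minutes

In 6 minutes Copier 1 does 6/25 of the job, leaving 19/25.
Copier 2 works at 1/40 per minute, so finishing takes 19/25 ÷ 1/40 = 152/5 minutes.
Total time = 6 + 152/5 = 182/5 minutes.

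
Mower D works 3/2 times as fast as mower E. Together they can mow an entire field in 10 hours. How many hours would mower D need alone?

Let mower E's rate be r; then mower D's rate is (3/2)r, so together (3/2 + 1)r = (5/2)r = 1/10.
Thus r = 1/25 per hour.
Mower E alone: 25 hours; mower D alone: 50/3 hours.

50/3 hours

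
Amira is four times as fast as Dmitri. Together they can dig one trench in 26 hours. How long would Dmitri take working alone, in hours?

130 hours

Let Dmitri's rate be r; then Amira's rate is 4r, so together (4 + 1)r = 5r = 1/26.
Thus r = 1/130 per hour.
Dmitri alone: 130 hours; Amira alone: 65/2 hours.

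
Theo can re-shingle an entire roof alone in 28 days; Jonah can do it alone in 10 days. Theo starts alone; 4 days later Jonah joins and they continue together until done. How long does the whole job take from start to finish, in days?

In 4 days Theo does 4/28 = 1/7 of the job, leaving 6/7.
Theo and Jonah together work at 19/140 per day, so finishing takes 6/7 ÷ 19/140 = 120/19 days.
Total time = 4 + 120/19 = 196/19 days.

196/19 days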